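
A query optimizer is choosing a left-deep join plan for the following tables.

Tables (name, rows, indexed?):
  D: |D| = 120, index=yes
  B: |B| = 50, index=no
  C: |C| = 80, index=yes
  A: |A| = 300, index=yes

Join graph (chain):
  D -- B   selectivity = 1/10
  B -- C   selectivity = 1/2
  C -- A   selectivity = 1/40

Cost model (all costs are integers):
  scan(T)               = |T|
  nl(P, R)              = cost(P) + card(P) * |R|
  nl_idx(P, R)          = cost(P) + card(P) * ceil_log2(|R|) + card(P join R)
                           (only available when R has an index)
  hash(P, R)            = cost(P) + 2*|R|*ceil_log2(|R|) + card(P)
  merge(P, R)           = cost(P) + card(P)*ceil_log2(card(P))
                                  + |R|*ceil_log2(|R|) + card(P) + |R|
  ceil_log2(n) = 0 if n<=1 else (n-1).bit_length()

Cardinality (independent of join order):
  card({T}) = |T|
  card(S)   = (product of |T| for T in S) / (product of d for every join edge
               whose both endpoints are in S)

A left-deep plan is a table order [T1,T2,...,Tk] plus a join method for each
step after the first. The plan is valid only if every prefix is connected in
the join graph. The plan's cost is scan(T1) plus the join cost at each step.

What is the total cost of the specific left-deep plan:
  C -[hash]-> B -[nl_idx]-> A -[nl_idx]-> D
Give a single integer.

318760

step 1: scan C: cost=80, card=80
step 2: join B via hash
    card(P join B) = 80*50/(2) = 2000
    cost = 80 + 2*50*6 + 80 = 760
step 3: join A via nl_idx
    card(P join A) = 2000*300/(40) = 15000
    cost = 760 + 2000*9 + 15000 = 33760
step 4: join D via nl_idx
    card(P join D) = 15000*120/(10) = 180000
    cost = 33760 + 15000*7 + 180000 = 318760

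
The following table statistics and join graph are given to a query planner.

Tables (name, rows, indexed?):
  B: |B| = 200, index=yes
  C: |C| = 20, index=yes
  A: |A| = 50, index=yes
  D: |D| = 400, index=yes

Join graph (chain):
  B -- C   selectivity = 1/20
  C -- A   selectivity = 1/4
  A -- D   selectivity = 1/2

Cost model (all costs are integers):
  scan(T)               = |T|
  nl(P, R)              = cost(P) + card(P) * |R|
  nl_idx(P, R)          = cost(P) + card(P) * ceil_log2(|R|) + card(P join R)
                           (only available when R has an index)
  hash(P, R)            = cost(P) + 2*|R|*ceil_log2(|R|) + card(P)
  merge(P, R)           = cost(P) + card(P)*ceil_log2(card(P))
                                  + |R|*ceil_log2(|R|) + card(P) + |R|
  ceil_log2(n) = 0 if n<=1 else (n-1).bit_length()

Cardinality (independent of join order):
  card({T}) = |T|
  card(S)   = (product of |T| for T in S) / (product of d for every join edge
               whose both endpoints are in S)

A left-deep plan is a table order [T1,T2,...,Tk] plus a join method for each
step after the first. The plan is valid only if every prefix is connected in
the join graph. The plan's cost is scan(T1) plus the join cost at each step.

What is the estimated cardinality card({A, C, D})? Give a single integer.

50000

Tables in S: A(50), C(20), D(400)
Edges inside S: C-A(d=4), A-D(d=2)
numerator = 50 * 20 * 400 = 400000
denominator = 4 * 2 = 8
card(S) = 400000 / 8 = 50000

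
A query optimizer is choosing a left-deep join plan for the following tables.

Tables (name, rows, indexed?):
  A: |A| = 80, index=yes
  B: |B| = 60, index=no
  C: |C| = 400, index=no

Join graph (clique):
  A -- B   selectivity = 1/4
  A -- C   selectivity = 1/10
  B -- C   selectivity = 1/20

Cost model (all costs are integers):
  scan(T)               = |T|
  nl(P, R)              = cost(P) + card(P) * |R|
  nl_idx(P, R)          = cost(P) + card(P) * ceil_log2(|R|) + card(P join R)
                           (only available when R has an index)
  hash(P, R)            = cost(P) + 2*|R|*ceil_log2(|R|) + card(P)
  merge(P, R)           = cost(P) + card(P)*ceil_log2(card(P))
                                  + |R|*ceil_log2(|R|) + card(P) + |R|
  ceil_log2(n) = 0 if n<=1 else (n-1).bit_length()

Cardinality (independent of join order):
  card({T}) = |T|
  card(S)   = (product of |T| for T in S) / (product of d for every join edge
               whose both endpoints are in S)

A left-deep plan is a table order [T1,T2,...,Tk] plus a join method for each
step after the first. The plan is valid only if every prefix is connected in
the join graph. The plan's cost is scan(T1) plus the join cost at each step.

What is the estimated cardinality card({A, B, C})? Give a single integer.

2400

Tables in S: A(80), B(60), C(400)
Edges inside S: A-B(d=4), A-C(d=10), B-C(d=20)
numerator = 80 * 60 * 400 = 1920000
denominator = 4 * 10 * 20 = 800
card(S) = 1920000 / 800 = 2400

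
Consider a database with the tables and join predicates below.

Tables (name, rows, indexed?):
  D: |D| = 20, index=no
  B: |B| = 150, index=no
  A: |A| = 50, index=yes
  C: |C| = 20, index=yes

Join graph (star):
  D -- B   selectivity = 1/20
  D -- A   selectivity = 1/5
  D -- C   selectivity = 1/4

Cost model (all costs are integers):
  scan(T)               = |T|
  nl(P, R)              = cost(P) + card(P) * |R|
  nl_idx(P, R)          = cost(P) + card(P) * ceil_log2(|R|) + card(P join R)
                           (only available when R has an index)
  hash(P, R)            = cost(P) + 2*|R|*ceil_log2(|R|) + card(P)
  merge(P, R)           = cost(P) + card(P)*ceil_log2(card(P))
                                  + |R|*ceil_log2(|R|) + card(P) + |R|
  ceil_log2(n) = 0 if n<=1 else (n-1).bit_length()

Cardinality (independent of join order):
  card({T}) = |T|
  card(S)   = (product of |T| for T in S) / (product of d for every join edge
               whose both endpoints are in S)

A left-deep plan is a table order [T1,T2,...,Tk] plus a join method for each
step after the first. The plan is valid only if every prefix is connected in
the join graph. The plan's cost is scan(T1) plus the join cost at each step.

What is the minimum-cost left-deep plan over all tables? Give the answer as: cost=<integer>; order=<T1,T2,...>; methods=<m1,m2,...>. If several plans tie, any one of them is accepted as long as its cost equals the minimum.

Selinger DP (subsets sized 1..n):
  {D}: scan cost=20, card=20
  {B}: scan cost=150, card=150
  {A}: scan cost=50, card=50
  {C}: scan cost=20, card=20
  {BD}: card=150; try (D,hash)→500, (B,merge)→1490, (D,merge)→1620, (B,hash)→2440, (B,nl)→3020, (D,nl)→3150; best=500 via (D,hash)
  {AD}: card=200; try (D,hash)→300, (A,nl_idx)→340, (A,merge)→490, (D,merge)→520, (A,hash)→640, (A,nl)→1020 …(+1); best=300 via (D,hash)
  {CD}: card=100; try (C,nl_idx)→220, (D,hash)→240, (C,hash)→240, (D,merge)→260, (C,merge)→260, (D,nl)→420 …(+1); best=220 via (C,nl_idx)
  {ABD}: card=1500; try (A,hash)→1250, (A,merge)→2200, (B,hash)→2900, (A,nl_idx)→2900, (B,merge)→3450, (A,nl)→8000 …(+1); best=1250 via (A,hash)
  {BCD}: card=750; try (C,hash)→850, (C,merge)→1970, (C,nl_idx)→2000, (B,merge)→2370, (B,hash)→2720, (C,nl)→3500 …(+1); best=850 via (C,hash)
  {ACD}: card=1000; try (C,hash)→700, (A,hash)→920, (A,merge)→1370, (A,nl_idx)→1820, (C,merge)→2220, (C,nl_idx)→2300 …(+2); best=700 via (C,hash)
  {ABCD}: card=7500; try (A,hash)→2200, (C,hash)→2950, (B,hash)→4100, (A,merge)→9450, (A,nl_idx)→12850, (B,merge)→13050 …(+5); best=2200 via (A,hash)

cost=2200; order=B,D,C,A; methods=hash,hash,hash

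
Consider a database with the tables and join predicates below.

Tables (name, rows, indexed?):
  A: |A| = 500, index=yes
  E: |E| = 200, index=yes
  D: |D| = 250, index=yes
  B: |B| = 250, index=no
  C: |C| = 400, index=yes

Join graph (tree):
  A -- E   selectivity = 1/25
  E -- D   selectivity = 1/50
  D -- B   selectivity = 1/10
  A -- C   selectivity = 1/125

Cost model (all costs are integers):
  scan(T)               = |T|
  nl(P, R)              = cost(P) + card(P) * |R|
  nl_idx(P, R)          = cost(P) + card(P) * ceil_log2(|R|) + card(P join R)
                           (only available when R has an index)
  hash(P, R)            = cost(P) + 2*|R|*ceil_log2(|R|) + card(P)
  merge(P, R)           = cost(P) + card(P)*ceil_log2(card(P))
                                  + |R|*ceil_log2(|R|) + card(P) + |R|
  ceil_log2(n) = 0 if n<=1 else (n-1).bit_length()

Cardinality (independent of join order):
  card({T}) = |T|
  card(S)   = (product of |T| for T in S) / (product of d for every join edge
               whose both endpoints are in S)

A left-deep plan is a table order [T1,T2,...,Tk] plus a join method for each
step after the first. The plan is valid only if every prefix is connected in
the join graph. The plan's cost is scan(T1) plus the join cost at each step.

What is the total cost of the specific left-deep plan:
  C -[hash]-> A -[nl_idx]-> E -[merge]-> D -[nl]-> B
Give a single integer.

step 1: scan C: cost=400, card=400
step 2: join A via hash
    card(P join A) = 400*500/(125) = 1600
    cost = 400 + 2*500*9 + 400 = 9800
step 3: join E via nl_idx
    card(P join E) = 1600*200/(25) = 12800
    cost = 9800 + 1600*8 + 12800 = 35400
step 4: join D via merge
    card(P join D) = 12800*250/(50) = 64000
    cost = 35400 + 12800*14 + 250*8 + 12800 + 250 = 229650
step 5: join B via nl
    card(P join B) = 64000*250/(10) = 1600000
    cost = 229650 + 64000*250 = 16229650

16229650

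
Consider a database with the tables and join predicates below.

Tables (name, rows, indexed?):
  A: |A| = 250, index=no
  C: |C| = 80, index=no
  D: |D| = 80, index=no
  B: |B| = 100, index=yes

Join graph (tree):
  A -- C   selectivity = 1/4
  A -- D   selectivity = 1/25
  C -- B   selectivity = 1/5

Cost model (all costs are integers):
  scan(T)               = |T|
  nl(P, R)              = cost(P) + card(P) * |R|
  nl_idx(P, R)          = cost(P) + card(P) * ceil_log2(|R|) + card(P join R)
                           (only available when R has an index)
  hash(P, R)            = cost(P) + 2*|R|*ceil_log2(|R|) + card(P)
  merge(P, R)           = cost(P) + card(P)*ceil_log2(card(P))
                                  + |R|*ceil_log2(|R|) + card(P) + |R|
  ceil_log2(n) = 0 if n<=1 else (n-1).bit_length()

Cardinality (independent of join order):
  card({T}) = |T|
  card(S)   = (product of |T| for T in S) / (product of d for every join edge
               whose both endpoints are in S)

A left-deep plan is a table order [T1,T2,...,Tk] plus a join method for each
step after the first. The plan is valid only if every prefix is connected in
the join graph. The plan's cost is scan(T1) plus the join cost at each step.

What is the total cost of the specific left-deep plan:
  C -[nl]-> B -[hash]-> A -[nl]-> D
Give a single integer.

step 1: scan C: cost=80, card=80
step 2: join B via nl
    card(P join B) = 80*100/(5) = 1600
    cost = 80 + 80*100 = 8080
step 3: join A via hash
    card(P join A) = 1600*250/(4) = 100000
    cost = 8080 + 2*250*8 + 1600 = 13680
step 4: join D via nl
    card(P join D) = 100000*80/(25) = 320000
    cost = 13680 + 100000*80 = 8013680

8013680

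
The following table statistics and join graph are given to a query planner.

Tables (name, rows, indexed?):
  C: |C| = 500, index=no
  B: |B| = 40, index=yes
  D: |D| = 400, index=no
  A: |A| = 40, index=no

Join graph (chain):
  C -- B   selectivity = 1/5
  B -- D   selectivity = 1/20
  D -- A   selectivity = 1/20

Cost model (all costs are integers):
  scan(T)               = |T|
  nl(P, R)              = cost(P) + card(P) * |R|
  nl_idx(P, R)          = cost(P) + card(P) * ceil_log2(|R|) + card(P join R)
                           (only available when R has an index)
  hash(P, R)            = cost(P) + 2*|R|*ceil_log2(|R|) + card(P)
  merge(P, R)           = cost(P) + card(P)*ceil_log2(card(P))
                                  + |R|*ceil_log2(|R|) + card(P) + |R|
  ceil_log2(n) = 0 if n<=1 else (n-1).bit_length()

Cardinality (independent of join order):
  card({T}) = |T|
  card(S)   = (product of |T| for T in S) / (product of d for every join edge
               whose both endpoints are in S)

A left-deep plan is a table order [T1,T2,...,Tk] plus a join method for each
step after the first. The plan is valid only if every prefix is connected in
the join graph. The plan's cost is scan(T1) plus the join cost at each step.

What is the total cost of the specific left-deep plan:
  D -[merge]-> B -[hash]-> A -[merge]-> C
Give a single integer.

step 1: scan D: cost=400, card=400
step 2: join B via merge
    card(P join B) = 400*40/(20) = 800
    cost = 400 + 400*9 + 40*6 + 400 + 40 = 4680
step 3: join A via hash
    card(P join A) = 800*40/(20) = 1600
    cost = 4680 + 2*40*6 + 800 = 5960
step 4: join C via merge
    card(P join C) = 1600*500/(5) = 160000
    cost = 5960 + 1600*11 + 500*9 + 1600 + 500 = 30160

30160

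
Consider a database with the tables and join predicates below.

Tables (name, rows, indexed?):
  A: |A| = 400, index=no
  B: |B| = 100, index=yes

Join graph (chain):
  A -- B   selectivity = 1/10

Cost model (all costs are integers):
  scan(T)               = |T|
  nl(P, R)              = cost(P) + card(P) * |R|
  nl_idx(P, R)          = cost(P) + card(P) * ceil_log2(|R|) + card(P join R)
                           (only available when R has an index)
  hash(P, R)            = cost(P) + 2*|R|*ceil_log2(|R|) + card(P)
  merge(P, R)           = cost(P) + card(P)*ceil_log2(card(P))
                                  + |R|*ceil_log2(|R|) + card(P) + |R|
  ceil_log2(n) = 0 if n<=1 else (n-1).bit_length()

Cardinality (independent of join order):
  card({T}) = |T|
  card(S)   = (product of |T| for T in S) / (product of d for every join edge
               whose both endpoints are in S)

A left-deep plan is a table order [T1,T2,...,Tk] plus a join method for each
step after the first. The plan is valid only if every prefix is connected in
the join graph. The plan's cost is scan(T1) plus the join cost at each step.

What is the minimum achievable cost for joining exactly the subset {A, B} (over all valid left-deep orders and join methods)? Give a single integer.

Selinger DP over subsets of {A,B}:
  {A}: scan cost=400, card=400
  {B}: scan cost=100, card=100
  {AB}: card=4000; try (B,hash)→2200, (A,merge)→4900, (B,merge)→5200, (B,nl_idx)→7200, (A,hash)→7400, (A,nl)→40100 …(+1); best=2200 via (B,hash)

2200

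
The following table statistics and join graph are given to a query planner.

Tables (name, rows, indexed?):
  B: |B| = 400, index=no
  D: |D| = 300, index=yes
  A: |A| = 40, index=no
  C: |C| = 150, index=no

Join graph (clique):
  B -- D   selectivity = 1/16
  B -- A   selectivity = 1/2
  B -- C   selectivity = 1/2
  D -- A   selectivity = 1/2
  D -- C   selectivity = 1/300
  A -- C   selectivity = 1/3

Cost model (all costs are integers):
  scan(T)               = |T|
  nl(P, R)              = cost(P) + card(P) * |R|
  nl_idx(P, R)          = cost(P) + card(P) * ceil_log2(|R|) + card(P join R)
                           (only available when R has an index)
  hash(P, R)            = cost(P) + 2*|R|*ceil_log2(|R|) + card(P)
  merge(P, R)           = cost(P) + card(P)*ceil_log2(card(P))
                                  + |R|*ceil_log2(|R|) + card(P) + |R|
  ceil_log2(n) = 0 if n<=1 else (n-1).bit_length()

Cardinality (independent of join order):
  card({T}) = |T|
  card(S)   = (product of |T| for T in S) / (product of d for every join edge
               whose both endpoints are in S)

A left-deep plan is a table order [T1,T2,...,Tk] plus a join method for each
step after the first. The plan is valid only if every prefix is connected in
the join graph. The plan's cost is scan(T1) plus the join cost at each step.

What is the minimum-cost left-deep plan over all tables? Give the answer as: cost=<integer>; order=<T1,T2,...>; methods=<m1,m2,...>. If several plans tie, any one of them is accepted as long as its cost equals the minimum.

Selinger DP (subsets sized 1..n):
  {B}: scan cost=400, card=400
  {D}: scan cost=300, card=300
  {A}: scan cost=40, card=40
  {C}: scan cost=150, card=150
  {BD}: card=7500; try (D,hash)→6200, (B,merge)→7300, (D,merge)→7400, (B,hash)→7800, (D,nl_idx)→11500, (B,nl)→120300 …(+1); best=6200 via (D,hash)
  {AB}: card=8000; try (A,hash)→1280, (B,merge)→4320, (A,merge)→4680, (B,hash)→7280, (B,nl)→16040, (A,nl)→16400; best=1280 via (A,hash)
  {BC}: card=30000; try (C,hash)→3200, (B,merge)→5500, (C,merge)→5750, (B,hash)→7500, (B,nl)→60150, (C,nl)→60400; best=3200 via (C,hash)
  {AD}: card=6000; try (A,hash)→1080, (D,merge)→3320, (A,merge)→3580, (D,hash)→5480, (D,nl_idx)→6400, (D,nl)→12040 …(+1); best=1080 via (A,hash)
  {CD}: card=150; try (D,nl_idx)→1650, (C,hash)→3000, (D,merge)→4500, (C,merge)→4650, (D,hash)→5700, (D,nl)→45150 …(+1); best=1650 via (D,nl_idx)
  {AC}: card=2000; try (A,hash)→780, (C,merge)→1670, (A,merge)→1780, (C,hash)→2480, (C,nl)→6040, (A,nl)→6150; best=780 via (A,hash)
  {ABD}: card=75000; try (A,hash)→14180, (B,hash)→14280, (D,hash)→14680, (B,merge)→89080, (A,merge)→111480, (D,merge)→116280 …(+4); best=14180 via (A,hash)
  {BCD}: card=1875; try (B,merge)→7000, (B,hash)→9000, (C,hash)→16100, (D,hash)→38600, (B,nl)→61650, (C,merge)→112550 …(+4); best=7000 via (B,merge)
  {ABC}: card=200000; try (B,hash)→9980, (C,hash)→11680, (B,merge)→28780, (A,hash)→33680, (C,merge)→114630, (A,merge)→483480 …(+3); best=9980 via (B,hash)
  {ACD}: card=1000; try (A,hash)→2280, (A,merge)→3280, (A,nl)→7650, (D,hash)→8180, (C,hash)→9480, (D,nl_idx)→19780 …(+4); best=2280 via (A,hash)
  {ABCD}: card=6250; try (A,hash)→9355, (B,hash)→10480, (B,merge)→17280, (A,merge)→29780, (A,nl)→82000, (C,hash)→91580 …(+7); best=9355 via (A,hash)

cost=9355; order=C,D,B,A; methods=nl_idx,merge,hash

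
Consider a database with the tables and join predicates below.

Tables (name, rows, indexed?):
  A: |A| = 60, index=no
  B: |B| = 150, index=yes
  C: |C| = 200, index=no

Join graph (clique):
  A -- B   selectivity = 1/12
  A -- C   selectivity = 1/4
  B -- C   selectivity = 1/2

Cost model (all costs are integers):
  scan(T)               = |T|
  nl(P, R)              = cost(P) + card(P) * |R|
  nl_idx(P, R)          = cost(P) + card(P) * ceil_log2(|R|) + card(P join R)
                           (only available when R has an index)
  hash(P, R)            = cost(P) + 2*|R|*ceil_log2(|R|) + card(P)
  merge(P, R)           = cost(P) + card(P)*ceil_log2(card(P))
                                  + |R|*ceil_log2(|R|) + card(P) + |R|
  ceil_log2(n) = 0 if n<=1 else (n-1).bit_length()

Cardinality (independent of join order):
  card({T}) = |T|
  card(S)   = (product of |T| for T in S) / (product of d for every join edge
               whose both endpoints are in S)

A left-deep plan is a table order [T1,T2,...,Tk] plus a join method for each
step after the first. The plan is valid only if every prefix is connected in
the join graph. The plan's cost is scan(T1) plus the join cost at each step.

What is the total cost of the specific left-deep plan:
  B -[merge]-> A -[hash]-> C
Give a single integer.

5870

step 1: scan B: cost=150, card=150
step 2: join A via merge
    card(P join A) = 150*60/(12) = 750
    cost = 150 + 150*8 + 60*6 + 150 + 60 = 1920
step 3: join C via hash
    card(P join C) = 750*200/(4*2) = 18750
    cost = 1920 + 2*200*8 + 750 = 5870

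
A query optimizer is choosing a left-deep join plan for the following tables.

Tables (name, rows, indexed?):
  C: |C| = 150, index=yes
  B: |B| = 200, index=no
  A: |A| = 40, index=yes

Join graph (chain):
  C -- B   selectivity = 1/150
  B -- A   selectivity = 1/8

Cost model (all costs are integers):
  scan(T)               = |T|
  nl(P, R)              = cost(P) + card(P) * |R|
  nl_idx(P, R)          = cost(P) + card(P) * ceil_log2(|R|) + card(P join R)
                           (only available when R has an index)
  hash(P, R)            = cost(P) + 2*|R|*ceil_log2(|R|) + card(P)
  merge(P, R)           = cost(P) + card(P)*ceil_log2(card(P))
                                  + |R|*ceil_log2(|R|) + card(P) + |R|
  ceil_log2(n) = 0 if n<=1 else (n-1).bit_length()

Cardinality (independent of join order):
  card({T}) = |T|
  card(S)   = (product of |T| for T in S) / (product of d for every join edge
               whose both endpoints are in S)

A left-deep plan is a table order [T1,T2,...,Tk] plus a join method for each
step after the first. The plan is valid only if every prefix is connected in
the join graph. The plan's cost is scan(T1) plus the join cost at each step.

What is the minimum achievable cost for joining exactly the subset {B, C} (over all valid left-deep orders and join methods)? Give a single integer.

2000

Selinger DP over subsets of {B,C}:
  {C}: scan cost=150, card=150
  {B}: scan cost=200, card=200
  {BC}: card=200; try (C,nl_idx)→2000, (C,hash)→2800, (B,merge)→3300, (C,merge)→3350, (B,hash)→3500, (B,nl)→30150 …(+1); best=2000 via (C,nl_idx)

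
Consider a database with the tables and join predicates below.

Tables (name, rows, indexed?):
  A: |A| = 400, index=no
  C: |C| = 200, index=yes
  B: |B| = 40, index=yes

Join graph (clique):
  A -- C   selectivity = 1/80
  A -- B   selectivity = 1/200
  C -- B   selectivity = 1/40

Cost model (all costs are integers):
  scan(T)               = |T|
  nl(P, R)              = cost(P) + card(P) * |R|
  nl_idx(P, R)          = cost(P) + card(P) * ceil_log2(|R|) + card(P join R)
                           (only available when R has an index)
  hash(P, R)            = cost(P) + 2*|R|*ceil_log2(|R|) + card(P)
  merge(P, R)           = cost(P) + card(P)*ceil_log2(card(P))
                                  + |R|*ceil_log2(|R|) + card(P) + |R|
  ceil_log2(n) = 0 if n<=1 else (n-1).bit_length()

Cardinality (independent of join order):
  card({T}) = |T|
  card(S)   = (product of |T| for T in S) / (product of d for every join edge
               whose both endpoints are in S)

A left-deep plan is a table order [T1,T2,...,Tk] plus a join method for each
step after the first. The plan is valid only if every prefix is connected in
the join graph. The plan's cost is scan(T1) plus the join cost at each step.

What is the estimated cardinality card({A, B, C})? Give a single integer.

Tables in S: A(400), B(40), C(200)
Edges inside S: A-C(d=80), A-B(d=200), C-B(d=40)
numerator = 400 * 40 * 200 = 3200000
denominator = 80 * 200 * 40 = 640000
card(S) = 3200000 / 640000 = 5

5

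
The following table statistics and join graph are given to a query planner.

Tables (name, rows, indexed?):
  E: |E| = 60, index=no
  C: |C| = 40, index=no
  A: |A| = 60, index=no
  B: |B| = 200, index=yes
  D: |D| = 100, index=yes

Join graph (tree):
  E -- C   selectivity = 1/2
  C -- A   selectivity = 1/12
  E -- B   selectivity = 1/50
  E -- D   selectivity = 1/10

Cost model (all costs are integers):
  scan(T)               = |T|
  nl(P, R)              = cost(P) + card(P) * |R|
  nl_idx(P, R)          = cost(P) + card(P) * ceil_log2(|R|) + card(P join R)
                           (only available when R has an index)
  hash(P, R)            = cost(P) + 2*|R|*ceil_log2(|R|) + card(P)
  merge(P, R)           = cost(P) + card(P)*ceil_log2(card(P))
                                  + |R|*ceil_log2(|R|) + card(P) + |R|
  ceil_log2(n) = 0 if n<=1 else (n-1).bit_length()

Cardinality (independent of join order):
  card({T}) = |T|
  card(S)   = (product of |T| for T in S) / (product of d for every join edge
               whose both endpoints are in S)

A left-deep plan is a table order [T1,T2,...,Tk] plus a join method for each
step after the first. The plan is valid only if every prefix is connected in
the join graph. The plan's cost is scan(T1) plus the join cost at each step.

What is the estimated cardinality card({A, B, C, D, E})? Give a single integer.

Tables in S: A(60), B(200), C(40), D(100), E(60)
Edges inside S: E-C(d=2), C-A(d=12), E-B(d=50), E-D(d=10)
numerator = 60 * 200 * 40 * 100 * 60 = 2880000000
denominator = 2 * 12 * 50 * 10 = 12000
card(S) = 2880000000 / 12000 = 240000

240000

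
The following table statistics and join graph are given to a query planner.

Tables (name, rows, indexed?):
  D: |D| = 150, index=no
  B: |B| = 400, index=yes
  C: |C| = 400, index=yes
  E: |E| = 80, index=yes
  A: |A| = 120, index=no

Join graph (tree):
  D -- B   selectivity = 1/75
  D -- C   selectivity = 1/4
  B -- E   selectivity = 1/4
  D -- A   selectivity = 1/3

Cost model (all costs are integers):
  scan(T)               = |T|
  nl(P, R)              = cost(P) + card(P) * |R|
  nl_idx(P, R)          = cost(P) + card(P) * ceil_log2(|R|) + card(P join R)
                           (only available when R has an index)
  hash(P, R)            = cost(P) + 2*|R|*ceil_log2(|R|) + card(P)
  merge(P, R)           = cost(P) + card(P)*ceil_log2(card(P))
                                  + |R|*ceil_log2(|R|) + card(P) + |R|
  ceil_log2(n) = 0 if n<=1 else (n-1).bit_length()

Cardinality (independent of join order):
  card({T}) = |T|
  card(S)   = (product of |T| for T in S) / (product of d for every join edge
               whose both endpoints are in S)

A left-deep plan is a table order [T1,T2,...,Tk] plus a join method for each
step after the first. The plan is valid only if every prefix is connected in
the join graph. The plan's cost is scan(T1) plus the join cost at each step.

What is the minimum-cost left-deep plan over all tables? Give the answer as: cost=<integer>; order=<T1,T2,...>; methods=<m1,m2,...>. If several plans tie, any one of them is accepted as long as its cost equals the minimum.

Selinger DP (subsets sized 1..n):
  {D}: scan cost=150, card=150
  {B}: scan cost=400, card=400
  {C}: scan cost=400, card=400
  {E}: scan cost=80, card=80
  {A}: scan cost=120, card=120
  {BD}: card=800; try (B,nl_idx)→2300, (D,hash)→3200, (B,merge)→5500, (D,merge)→5750, (B,hash)→7500, (B,nl)→60150 …(+1); best=2300 via (B,nl_idx)
  {CD}: card=15000; try (D,hash)→3200, (C,merge)→5500, (D,merge)→5750, (C,hash)→7500, (C,nl_idx)→16500, (C,nl)→60150 …(+1); best=3200 via (D,hash)
  {AD}: card=6000; try (A,hash)→1980, (D,merge)→2430, (A,merge)→2460, (D,hash)→2640, (D,nl)→18120, (A,nl)→18150; best=1980 via (A,hash)
  {BE}: card=8000; try (E,hash)→1920, (B,merge)→4720, (E,merge)→5040, (B,hash)→7360, (B,nl_idx)→8800, (E,nl_idx)→11200 …(+2); best=1920 via (E,hash)
  {BCD}: card=80000; try (C,hash)→10300, (C,merge)→15100, (B,hash)→25400, (C,nl_idx)→89500, (B,nl_idx)→218200, (B,merge)→232200 …(+2); best=10300 via (C,hash)
  {BDE}: card=16000; try (E,hash)→4220, (E,merge)→11740, (D,hash)→12320, (E,nl_idx)→23900, (E,nl)→66300, (D,merge)→115270 …(+1); best=4220 via (E,hash)
  {ABD}: card=32000; try (A,hash)→4780, (A,merge)→12060, (B,hash)→15180, (B,nl_idx)→87980, (B,merge)→89980, (A,nl)→98300 …(+1); best=4780 via (A,hash)
  {ACD}: card=600000; try (C,hash)→15180, (A,hash)→19880, (C,merge)→89980, (A,merge)→229160, (C,nl_idx)→655980, (A,nl)→1803200 …(+1); best=15180 via (C,hash)
  {BCDE}: card=1600000; try (C,hash)→27420, (E,hash)→91420, (C,merge)→248220, (E,merge)→1450940, (C,nl_idx)→1748220, (E,nl_idx)→2170300 …(+2); best=27420 via (C,hash)
  {ABCD}: card=3200000; try (C,hash)→43980, (A,hash)→91980, (C,merge)→520780, (B,hash)→622380, (A,merge)→1451260, (C,nl_idx)→3492780 …(+5); best=43980 via (C,hash)
  {ABDE}: card=640000; try (A,hash)→21900, (E,hash)→37900, (A,merge)→245180, (E,merge)→517420, (E,nl_idx)→868780, (A,nl)→1924220 …(+1); best=21900 via (A,hash)
  {ABCDE}: card=64000000; try (C,hash)→669100, (A,hash)→1629100, (E,hash)→3245100, (C,merge)→13465900, (A,merge)→35228380, (C,nl_idx)→69781900 …(+5); best=669100 via (C,hash)

cost=669100; order=D,B,E,A,C; methods=nl_idx,hash,hash,hash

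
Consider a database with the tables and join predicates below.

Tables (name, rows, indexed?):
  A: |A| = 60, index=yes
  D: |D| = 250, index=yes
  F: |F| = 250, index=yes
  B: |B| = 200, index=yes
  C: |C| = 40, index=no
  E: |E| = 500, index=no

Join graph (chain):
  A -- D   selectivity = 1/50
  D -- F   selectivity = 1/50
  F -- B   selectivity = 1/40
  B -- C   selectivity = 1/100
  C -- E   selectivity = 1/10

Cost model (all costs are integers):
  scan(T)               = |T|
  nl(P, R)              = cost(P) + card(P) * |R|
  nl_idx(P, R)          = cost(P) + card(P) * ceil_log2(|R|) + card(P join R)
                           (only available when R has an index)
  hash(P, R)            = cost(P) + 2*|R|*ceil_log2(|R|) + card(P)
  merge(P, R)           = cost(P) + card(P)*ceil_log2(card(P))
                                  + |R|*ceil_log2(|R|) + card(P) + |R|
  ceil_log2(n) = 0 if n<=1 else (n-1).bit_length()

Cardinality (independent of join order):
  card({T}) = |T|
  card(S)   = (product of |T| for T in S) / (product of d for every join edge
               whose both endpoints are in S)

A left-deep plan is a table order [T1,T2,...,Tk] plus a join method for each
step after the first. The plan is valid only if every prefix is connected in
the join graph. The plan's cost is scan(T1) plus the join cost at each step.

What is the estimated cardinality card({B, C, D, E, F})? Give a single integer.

125000

Tables in S: B(200), C(40), D(250), E(500), F(250)
Edges inside S: D-F(d=50), F-B(d=40), B-C(d=100), C-E(d=10)
numerator = 200 * 40 * 250 * 500 * 250 = 250000000000
denominator = 50 * 40 * 100 * 10 = 2000000
card(S) = 250000000000 / 2000000 = 125000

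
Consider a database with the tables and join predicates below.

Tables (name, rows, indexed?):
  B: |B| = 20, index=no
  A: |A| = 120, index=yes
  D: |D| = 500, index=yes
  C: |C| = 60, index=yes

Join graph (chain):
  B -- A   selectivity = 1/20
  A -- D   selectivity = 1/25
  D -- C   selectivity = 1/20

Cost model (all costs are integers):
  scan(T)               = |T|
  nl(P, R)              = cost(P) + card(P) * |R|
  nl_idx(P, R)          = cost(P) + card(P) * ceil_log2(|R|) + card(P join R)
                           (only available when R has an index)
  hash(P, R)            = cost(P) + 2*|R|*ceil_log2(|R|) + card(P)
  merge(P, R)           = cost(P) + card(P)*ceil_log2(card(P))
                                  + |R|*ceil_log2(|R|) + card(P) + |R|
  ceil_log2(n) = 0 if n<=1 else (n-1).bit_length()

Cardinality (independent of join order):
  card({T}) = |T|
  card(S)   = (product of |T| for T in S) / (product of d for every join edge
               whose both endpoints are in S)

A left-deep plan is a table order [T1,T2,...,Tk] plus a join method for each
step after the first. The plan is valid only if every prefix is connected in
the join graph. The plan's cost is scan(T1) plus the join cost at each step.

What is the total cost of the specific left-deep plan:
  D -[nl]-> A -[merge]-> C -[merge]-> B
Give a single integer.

193040

step 1: scan D: cost=500, card=500
step 2: join A via nl
    card(P join A) = 500*120/(25) = 2400
    cost = 500 + 500*120 = 60500
step 3: join C via merge
    card(P join C) = 2400*60/(20) = 7200
    cost = 60500 + 2400*12 + 60*6 + 2400 + 60 = 92120
step 4: join B via merge
    card(P join B) = 7200*20/(20) = 7200
    cost = 92120 + 7200*13 + 20*5 + 7200 + 20 = 193040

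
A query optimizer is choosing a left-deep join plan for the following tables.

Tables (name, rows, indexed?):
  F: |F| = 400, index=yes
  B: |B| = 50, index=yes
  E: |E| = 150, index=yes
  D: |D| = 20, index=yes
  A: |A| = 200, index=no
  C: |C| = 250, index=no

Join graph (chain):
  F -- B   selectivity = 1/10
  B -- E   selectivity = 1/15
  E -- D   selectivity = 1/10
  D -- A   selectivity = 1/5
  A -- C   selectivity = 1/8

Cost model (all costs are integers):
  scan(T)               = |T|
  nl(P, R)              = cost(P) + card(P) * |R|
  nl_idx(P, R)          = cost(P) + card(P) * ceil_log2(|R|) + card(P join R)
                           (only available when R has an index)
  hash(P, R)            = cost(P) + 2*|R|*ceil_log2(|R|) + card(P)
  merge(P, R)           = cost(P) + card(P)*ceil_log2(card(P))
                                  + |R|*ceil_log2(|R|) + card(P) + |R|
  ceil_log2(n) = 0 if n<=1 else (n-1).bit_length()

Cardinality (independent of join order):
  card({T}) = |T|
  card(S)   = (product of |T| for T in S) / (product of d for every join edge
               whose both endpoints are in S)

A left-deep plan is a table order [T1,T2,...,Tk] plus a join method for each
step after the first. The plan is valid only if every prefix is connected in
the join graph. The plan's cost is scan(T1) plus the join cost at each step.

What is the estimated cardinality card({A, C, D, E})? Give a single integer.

Tables in S: A(200), C(250), D(20), E(150)
Edges inside S: E-D(d=10), D-A(d=5), A-C(d=8)
numerator = 200 * 250 * 20 * 150 = 150000000
denominator = 10 * 5 * 8 = 400
card(S) = 150000000 / 400 = 375000

375000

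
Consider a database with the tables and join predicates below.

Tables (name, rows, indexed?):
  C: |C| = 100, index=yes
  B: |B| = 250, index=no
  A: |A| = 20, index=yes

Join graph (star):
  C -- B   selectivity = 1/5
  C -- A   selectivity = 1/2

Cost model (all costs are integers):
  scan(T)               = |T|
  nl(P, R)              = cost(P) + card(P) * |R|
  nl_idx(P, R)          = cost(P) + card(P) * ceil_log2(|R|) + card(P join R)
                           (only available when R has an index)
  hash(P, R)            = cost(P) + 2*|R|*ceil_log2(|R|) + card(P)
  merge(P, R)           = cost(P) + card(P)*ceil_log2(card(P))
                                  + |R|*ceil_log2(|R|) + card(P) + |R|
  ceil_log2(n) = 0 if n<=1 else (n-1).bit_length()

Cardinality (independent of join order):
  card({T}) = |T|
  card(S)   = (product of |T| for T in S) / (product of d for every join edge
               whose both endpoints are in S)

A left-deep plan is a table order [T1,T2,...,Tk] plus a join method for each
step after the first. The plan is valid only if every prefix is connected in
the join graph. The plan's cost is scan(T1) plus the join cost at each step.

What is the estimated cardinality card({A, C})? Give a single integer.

Tables in S: A(20), C(100)
Edges inside S: C-A(d=2)
numerator = 20 * 100 = 2000
denominator = 2 = 2
card(S) = 2000 / 2 = 1000

1000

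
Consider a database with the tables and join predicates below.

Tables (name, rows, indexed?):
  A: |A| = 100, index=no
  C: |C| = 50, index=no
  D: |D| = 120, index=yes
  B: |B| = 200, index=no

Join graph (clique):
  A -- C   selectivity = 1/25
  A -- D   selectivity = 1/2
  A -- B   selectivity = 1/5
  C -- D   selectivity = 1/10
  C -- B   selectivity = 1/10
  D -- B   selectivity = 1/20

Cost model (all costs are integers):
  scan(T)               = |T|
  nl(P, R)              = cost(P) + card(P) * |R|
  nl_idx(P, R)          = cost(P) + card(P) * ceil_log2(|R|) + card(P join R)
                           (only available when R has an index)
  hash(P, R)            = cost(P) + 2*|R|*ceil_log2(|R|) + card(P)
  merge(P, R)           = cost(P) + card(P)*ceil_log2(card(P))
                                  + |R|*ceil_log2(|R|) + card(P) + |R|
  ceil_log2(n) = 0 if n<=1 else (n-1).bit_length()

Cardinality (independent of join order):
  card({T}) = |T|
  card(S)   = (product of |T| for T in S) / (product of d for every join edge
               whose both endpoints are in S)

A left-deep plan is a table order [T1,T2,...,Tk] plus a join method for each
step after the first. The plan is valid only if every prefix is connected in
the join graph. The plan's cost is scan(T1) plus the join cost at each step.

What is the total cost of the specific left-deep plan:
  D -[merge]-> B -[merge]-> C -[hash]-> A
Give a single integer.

step 1: scan D: cost=120, card=120
step 2: join B via merge
    card(P join B) = 120*200/(20) = 1200
    cost = 120 + 120*7 + 200*8 + 120 + 200 = 2880
step 3: join C via merge
    card(P join C) = 1200*50/(10*10) = 600
    cost = 2880 + 1200*11 + 50*6 + 1200 + 50 = 17630
step 4: join A via hash
    card(P join A) = 600*100/(25*2*5) = 240
    cost = 17630 + 2*100*7 + 600 = 19630

19630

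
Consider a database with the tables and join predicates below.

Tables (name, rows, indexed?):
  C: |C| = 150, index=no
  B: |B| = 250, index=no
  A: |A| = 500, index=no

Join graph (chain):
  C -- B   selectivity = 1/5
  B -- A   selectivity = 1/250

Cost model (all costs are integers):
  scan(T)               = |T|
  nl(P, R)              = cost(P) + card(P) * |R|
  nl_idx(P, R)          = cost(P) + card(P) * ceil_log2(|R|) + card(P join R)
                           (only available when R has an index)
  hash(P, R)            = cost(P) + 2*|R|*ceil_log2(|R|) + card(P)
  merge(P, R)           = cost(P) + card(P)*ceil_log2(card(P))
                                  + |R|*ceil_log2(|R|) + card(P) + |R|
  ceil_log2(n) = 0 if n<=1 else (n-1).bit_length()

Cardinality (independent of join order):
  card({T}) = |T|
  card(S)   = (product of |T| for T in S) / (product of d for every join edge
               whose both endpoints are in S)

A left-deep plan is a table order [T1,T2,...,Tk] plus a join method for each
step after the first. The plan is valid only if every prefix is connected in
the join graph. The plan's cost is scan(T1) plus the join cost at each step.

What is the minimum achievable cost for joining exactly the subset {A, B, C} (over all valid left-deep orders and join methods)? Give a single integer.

Selinger DP over subsets of {A,B,C}:
  {C}: scan cost=150, card=150
  {B}: scan cost=250, card=250
  {A}: scan cost=500, card=500
  {BC}: card=7500; try (C,hash)→2900, (B,merge)→3750, (C,merge)→3850, (B,hash)→4300, (B,nl)→37650, (C,nl)→37750; best=2900 via (C,hash)
  {AB}: card=500; try (B,hash)→5000, (A,merge)→7500, (B,merge)→7750, (A,hash)→9500, (A,nl)→125250, (B,nl)→125500; best=5000 via (B,hash)
  {ABC}: card=15000; try (C,hash)→7900, (C,merge)→11350, (A,hash)→19400, (C,nl)→80000, (A,merge)→112900, (A,nl)→3752900; best=7900 via (C,hash)

7900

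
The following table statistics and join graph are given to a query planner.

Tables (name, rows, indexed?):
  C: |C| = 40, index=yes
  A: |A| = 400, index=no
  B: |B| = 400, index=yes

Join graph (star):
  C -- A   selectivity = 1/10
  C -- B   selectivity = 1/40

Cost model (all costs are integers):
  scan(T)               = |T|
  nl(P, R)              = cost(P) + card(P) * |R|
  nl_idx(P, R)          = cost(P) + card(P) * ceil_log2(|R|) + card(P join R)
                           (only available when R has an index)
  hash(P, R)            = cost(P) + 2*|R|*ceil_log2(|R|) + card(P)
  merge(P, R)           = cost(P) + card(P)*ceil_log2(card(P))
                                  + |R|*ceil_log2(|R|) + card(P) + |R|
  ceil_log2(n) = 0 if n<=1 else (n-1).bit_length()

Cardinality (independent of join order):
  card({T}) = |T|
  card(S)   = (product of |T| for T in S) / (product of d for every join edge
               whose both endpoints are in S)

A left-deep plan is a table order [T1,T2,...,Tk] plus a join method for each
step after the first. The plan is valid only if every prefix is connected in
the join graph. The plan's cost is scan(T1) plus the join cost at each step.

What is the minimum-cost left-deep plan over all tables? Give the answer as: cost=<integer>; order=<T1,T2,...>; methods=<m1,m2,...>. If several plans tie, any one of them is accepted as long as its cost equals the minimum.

cost=8400; order=C,B,A; methods=nl_idx,hash

Selinger DP (subsets sized 1..n):
  {C}: scan cost=40, card=40
  {A}: scan cost=400, card=400
  {B}: scan cost=400, card=400
  {AC}: card=1600; try (C,hash)→1280, (A,merge)→4320, (C,nl_idx)→4400, (C,merge)→4680, (A,hash)→7280, (A,nl)→16040 …(+1); best=1280 via (C,hash)
  {BC}: card=400; try (B,nl_idx)→800, (C,hash)→1280, (C,nl_idx)→3200, (B,merge)→4320, (C,merge)→4680, (B,hash)→7280 …(+2); best=800 via (B,nl_idx)
  {ABC}: card=16000; try (A,hash)→8400, (A,merge)→8800, (B,hash)→10080, (B,merge)→24480, (B,nl_idx)→31680, (A,nl)→160800 …(+1); best=8400 via (A,hash)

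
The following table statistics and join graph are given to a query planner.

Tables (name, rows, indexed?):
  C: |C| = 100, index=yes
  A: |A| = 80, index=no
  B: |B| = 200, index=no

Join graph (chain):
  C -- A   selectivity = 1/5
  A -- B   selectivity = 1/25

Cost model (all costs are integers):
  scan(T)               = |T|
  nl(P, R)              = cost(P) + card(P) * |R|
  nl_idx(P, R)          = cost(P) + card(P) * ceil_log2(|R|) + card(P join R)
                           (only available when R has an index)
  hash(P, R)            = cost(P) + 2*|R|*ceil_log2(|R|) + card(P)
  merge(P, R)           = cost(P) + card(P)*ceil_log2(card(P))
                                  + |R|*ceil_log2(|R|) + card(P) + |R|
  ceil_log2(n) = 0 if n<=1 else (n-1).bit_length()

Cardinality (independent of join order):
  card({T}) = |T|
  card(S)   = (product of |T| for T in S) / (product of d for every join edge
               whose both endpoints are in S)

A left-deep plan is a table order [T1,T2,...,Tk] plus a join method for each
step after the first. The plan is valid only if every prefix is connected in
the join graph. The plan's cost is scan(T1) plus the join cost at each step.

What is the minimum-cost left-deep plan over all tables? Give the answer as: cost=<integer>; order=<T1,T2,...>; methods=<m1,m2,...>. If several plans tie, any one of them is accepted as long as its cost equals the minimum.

Selinger DP (subsets sized 1..n):
  {C}: scan cost=100, card=100
  {A}: scan cost=80, card=80
  {B}: scan cost=200, card=200
  {AC}: card=1600; try (A,hash)→1320, (C,merge)→1520, (A,merge)→1540, (C,hash)→1560, (C,nl_idx)→2240, (C,nl)→8080 …(+1); best=1320 via (A,hash)
  {AB}: card=640; try (A,hash)→1520, (B,merge)→2520, (A,merge)→2640, (B,hash)→3360, (B,nl)→16080, (A,nl)→16200; best=1520 via (A,hash)
  {ABC}: card=12800; try (C,hash)→3560, (B,hash)→6120, (C,merge)→9360, (C,nl_idx)→18800, (B,merge)→22320, (C,nl)→65520 …(+1); best=3560 via (C,hash)

cost=3560; order=B,A,C; methods=hash,hash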